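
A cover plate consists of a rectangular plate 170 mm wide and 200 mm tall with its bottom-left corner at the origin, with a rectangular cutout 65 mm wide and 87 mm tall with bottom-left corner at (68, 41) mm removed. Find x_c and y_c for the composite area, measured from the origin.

plate: A = 170 × 200 = 34000.00, centroid at (85.00, 100.00).
hole: A = −(65 × 87) = -5655.00, centroid at (100.50, 84.50).
ΣA = 28345.00 mm², ΣAx_c = 2321672.50 mm³, ΣAy_c = 2922152.50 mm³.
x_c = 2321672.50/28345.00 = 81.91 mm; y_c = 2922152.50/28345.00 = 103.09 mm.

x_c = 81.91 mm, y_c = 103.09 mm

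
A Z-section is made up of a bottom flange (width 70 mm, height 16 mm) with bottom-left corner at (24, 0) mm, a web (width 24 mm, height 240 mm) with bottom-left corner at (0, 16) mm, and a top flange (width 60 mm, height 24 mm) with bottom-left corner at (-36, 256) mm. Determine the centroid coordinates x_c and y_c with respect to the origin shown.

x_c = 15.21 mm, y_c = 141.62 mm

Part | A | x̄ᵢ | ȳᵢ | A·x̄ᵢ | A·ȳᵢ
bottom flange | 1120.00 | 59.00 | 8.00 | 66080.00 | 8960.00
web | 5760.00 | 12.00 | 136.00 | 69120.00 | 783360.00
top flange | 1440.00 | -6.00 | 268.00 | -8640.00 | 385920.00
Σ | 8320.00 |  |  | 126560.00 | 1178240.00
x_c = 126560.00 / 8320.00 = 15.21 mm
y_c = 1178240.00 / 8320.00 = 141.62 mm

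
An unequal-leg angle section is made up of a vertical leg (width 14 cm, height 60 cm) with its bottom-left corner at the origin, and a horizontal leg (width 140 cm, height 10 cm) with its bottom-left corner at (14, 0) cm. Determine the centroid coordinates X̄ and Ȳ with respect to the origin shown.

X̄ = 55.12 cm, Ȳ = 14.38 cm

vertical leg: A = 14 × 60 = 840.00, centroid at (7.00, 30.00).
horizontal leg: A = 140 × 10 = 1400.00, centroid at (84.00, 5.00).
ΣA = 2240.00 cm²
ΣAX̄ = (840.00)(7.00) + (1400.00)(84.00) = 123480.00 cm³
ΣAȲ = (840.00)(30.00) + (1400.00)(5.00) = 32200.00 cm³
X̄ = 123480.00 / 2240.00 = 55.12 cm
Ȳ = 32200.00 / 2240.00 = 14.38 cm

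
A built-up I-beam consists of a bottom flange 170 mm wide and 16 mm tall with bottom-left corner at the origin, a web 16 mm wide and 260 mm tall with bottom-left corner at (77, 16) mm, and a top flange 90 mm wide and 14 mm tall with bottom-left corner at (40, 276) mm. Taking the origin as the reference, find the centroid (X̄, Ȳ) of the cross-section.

X̄ = 85.00 mm, Ȳ = 121.09 mm

bottom flange: A = 170 × 16 = 2720.00, centroid at (85.00, 8.00).
web: A = 16 × 260 = 4160.00, centroid at (85.00, 146.00).
top flange: A = 90 × 14 = 1260.00, centroid at (85.00, 283.00).
ΣA = 8140.00 mm²
ΣAX̄ = (2720.00)(85.00) + (4160.00)(85.00) + (1260.00)(85.00) = 691900.00 mm³
ΣAȲ = (2720.00)(8.00) + (4160.00)(146.00) + (1260.00)(283.00) = 985700.00 mm³
X̄ = 691900.00 / 8140.00 = 85.00 mm
Ȳ = 985700.00 / 8140.00 = 121.09 mm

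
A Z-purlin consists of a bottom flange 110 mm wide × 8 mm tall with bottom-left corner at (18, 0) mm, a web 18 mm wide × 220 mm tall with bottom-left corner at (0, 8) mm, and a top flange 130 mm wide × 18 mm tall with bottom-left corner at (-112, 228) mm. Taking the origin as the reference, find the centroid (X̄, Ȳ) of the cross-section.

X̄ = -1.41 mm, Ȳ = 142.81 mm

bottom flange: A = 110 × 8 = 880.00, centroid at (73.00, 4.00).
web: A = 18 × 220 = 3960.00, centroid at (9.00, 118.00).
top flange: A = 130 × 18 = 2340.00, centroid at (-47.00, 237.00).
ΣA = 7180.00 mm², ΣAX̄ = -10100.00 mm³, ΣAȲ = 1025380.00 mm³.
X̄ = -10100.00/7180.00 = -1.41 mm; Ȳ = 1025380.00/7180.00 = 142.81 mm.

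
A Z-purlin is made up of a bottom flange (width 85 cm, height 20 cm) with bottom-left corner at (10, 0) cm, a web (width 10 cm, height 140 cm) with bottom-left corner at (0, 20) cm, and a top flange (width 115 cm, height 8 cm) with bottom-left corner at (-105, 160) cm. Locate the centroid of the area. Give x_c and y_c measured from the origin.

x_c = 13.07 cm, y_c = 73.10 cm

Part | A | x̄ᵢ | ȳᵢ | A·x̄ᵢ | A·ȳᵢ
bottom flange | 1700.00 | 52.50 | 10.00 | 89250.00 | 17000.00
web | 1400.00 | 5.00 | 90.00 | 7000.00 | 126000.00
top flange | 920.00 | -47.50 | 164.00 | -43700.00 | 150880.00
Σ | 4020.00 |  |  | 52550.00 | 293880.00
x_c = 52550.00 / 4020.00 = 13.07 cm
y_c = 293880.00 / 4020.00 = 73.10 cm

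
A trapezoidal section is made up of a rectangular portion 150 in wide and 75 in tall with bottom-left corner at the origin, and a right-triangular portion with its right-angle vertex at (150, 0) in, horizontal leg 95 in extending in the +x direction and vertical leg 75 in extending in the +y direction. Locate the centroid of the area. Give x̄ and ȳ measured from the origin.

x̄ = 100.65 in, ȳ = 34.49 in

rectangular portion: A = 150 × 75 = 11250.00, centroid at (75.00, 37.50).
triangular portion: A = ½·95·75 = 3562.50, centroid at (181.67, 25.00).
ΣA = 14812.50 in², ΣAx̄ = 1490937.50 in³, ΣAȳ = 510937.50 in³.
x̄ = 1490937.50/14812.50 = 100.65 in; ȳ = 510937.50/14812.50 = 34.49 in.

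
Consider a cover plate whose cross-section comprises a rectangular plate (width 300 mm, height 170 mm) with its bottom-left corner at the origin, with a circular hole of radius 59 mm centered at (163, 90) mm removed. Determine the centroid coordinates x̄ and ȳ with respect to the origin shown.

Part | A | x̄ᵢ | ȳᵢ | A·x̄ᵢ | A·ȳᵢ
plate | 51000.00 | 150.00 | 85.00 | 7650000.00 | 4335000.00
hole | -10935.88 | 163.00 | 90.00 | -1782549.10 | -984229.56
Σ | 40064.12 |  |  | 5867450.90 | 3350770.44
x̄ = 5867450.90 / 40064.12 = 146.45 mm
ȳ = 3350770.44 / 40064.12 = 83.64 mm

x̄ = 146.45 mm, ȳ = 83.64 mm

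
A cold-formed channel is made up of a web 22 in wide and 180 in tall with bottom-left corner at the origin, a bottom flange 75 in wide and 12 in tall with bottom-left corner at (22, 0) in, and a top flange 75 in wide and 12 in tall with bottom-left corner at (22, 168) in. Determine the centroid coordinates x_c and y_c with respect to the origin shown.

x_c = 26.16 in, y_c = 90.00 in

web: A = 22 × 180 = 3960.00, centroid at (11.00, 90.00).
bottom flange: A = 75 × 12 = 900.00, centroid at (59.50, 6.00).
top flange: A = 75 × 12 = 900.00, centroid at (59.50, 174.00).
ΣA = 5760.00 in²
ΣAx_c = (3960.00)(11.00) + (900.00)(59.50) + (900.00)(59.50) = 150660.00 in³
ΣAy_c = (3960.00)(90.00) + (900.00)(6.00) + (900.00)(174.00) = 518400.00 in³
x_c = 150660.00 / 5760.00 = 26.16 in
y_c = 518400.00 / 5760.00 = 90.00 in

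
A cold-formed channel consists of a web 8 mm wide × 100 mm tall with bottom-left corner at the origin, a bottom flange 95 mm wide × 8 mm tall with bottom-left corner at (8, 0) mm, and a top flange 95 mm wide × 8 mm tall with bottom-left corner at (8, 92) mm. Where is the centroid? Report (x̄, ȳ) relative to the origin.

x̄ = 37.74 mm, ȳ = 50.00 mm

web: A = 8 × 100 = 800.00, centroid at (4.00, 50.00).
bottom flange: A = 95 × 8 = 760.00, centroid at (55.50, 4.00).
top flange: A = 95 × 8 = 760.00, centroid at (55.50, 96.00).
ΣA = 2320.00 mm²
ΣAx̄ = (800.00)(4.00) + (760.00)(55.50) + (760.00)(55.50) = 87560.00 mm³
ΣAȳ = (800.00)(50.00) + (760.00)(4.00) + (760.00)(96.00) = 116000.00 mm³
x̄ = 87560.00 / 2320.00 = 37.74 mm
ȳ = 116000.00 / 2320.00 = 50.00 mm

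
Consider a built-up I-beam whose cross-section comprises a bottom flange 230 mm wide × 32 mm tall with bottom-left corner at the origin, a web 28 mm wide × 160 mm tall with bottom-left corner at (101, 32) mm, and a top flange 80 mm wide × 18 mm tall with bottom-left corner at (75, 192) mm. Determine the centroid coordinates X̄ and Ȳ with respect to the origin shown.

Part | A | x̄ᵢ | ȳᵢ | A·x̄ᵢ | A·ȳᵢ
bottom flange | 7360.00 | 115.00 | 16.00 | 846400.00 | 117760.00
web | 4480.00 | 115.00 | 112.00 | 515200.00 | 501760.00
top flange | 1440.00 | 115.00 | 201.00 | 165600.00 | 289440.00
Σ | 13280.00 |  |  | 1527200.00 | 908960.00
X̄ = 1527200.00 / 13280.00 = 115.00 mm
Ȳ = 908960.00 / 13280.00 = 68.45 mm

X̄ = 115.00 mm, Ȳ = 68.45 mm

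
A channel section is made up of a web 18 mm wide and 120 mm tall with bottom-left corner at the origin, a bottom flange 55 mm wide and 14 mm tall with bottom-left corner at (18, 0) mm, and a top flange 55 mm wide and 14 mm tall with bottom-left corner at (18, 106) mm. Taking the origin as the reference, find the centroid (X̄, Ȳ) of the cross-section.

X̄ = 24.19 mm, Ȳ = 60.00 mm

web: A = 18 × 120 = 2160.00, centroid at (9.00, 60.00).
bottom flange: A = 55 × 14 = 770.00, centroid at (45.50, 7.00).
top flange: A = 55 × 14 = 770.00, centroid at (45.50, 113.00).
ΣA = 3700.00 mm², ΣAX̄ = 89510.00 mm³, ΣAȲ = 222000.00 mm³.
X̄ = 89510.00/3700.00 = 24.19 mm; Ȳ = 222000.00/3700.00 = 60.00 mm.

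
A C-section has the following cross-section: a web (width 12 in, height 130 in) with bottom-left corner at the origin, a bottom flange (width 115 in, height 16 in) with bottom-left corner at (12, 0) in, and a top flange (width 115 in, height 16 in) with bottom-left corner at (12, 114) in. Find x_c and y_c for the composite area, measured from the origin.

x_c = 50.60 in, y_c = 65.00 in

web: A = 12 × 130 = 1560.00, centroid at (6.00, 65.00).
bottom flange: A = 115 × 16 = 1840.00, centroid at (69.50, 8.00).
top flange: A = 115 × 16 = 1840.00, centroid at (69.50, 122.00).
ΣA = 5240.00 in²
ΣAx_c = (1560.00)(6.00) + (1840.00)(69.50) + (1840.00)(69.50) = 265120.00 in³
ΣAy_c = (1560.00)(65.00) + (1840.00)(8.00) + (1840.00)(122.00) = 340600.00 in³
x_c = 265120.00 / 5240.00 = 50.60 in
y_c = 340600.00 / 5240.00 = 65.00 in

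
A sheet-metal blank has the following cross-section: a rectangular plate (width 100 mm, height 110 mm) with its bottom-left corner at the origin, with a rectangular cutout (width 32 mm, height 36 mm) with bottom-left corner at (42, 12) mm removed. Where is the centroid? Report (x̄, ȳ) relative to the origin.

x̄ = 49.06 mm, ȳ = 57.92 mm

Part | A | x̄ᵢ | ȳᵢ | A·x̄ᵢ | A·ȳᵢ
plate | 11000.00 | 50.00 | 55.00 | 550000.00 | 605000.00
hole | -1152.00 | 58.00 | 30.00 | -66816.00 | -34560.00
Σ | 9848.00 |  |  | 483184.00 | 570440.00
x̄ = 483184.00 / 9848.00 = 49.06 mm
ȳ = 570440.00 / 9848.00 = 57.92 mm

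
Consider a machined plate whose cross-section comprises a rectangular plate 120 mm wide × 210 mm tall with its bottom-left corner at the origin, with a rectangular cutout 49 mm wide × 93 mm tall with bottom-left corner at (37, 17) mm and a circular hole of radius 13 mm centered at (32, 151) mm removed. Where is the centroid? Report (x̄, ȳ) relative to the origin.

x̄ = 60.40 mm, ȳ = 113.19 mm

plate: A = 120 × 210 = 25200.00, centroid at (60.00, 105.00).
hole 1: A = −(49 × 93) = -4557.00, centroid at (61.50, 63.50).
hole 2: A = −π·13² = -530.93, centroid at (32.00, 151.00).
ΣA = 20112.07 mm²
ΣAx̄ = (25200.00)(60.00) + (-4557.00)(61.50) + (-530.93)(32.00) = 1214754.77 mm³
ΣAȳ = (25200.00)(105.00) + (-4557.00)(63.50) + (-530.93)(151.00) = 2276460.20 mm³
x̄ = 1214754.77 / 20112.07 = 60.40 mm
ȳ = 2276460.20 / 20112.07 = 113.19 mm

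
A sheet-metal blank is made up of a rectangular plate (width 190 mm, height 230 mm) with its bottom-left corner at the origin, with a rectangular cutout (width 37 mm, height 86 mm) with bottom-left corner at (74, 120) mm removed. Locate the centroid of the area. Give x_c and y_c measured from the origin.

Part | A | x̄ᵢ | ȳᵢ | A·x̄ᵢ | A·ȳᵢ
plate | 43700.00 | 95.00 | 115.00 | 4151500.00 | 5025500.00
hole | -3182.00 | 92.50 | 163.00 | -294335.00 | -518666.00
Σ | 40518.00 |  |  | 3857165.00 | 4506834.00
x_c = 3857165.00 / 40518.00 = 95.20 mm
y_c = 4506834.00 / 40518.00 = 111.23 mm

x_c = 95.20 mm, y_c = 111.23 mm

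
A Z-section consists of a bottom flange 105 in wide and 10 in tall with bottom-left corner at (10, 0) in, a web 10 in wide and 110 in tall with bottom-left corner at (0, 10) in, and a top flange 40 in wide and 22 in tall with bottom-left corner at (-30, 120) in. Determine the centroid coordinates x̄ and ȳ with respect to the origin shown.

x̄ = 20.57 in, ȳ = 63.38 in

Part | A | x̄ᵢ | ȳᵢ | A·x̄ᵢ | A·ȳᵢ
bottom flange | 1050.00 | 62.50 | 5.00 | 65625.00 | 5250.00
web | 1100.00 | 5.00 | 65.00 | 5500.00 | 71500.00
top flange | 880.00 | -10.00 | 131.00 | -8800.00 | 115280.00
Σ | 3030.00 |  |  | 62325.00 | 192030.00
x̄ = 62325.00 / 3030.00 = 20.57 in
ȳ = 192030.00 / 3030.00 = 63.38 in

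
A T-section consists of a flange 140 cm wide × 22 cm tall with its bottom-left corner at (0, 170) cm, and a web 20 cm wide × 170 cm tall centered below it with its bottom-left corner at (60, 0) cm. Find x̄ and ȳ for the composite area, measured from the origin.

x̄ = 70.00 cm, ȳ = 130.63 cm

web: A = 20 × 170 = 3400.00, centroid at (70.00, 85.00).
flange: A = 140 × 22 = 3080.00, centroid at (70.00, 181.00).
ΣA = 6480.00 cm²
ΣAx̄ = (3400.00)(70.00) + (3080.00)(70.00) = 453600.00 cm³
ΣAȳ = (3400.00)(85.00) + (3080.00)(181.00) = 846480.00 cm³
x̄ = 453600.00 / 6480.00 = 70.00 cm
ȳ = 846480.00 / 6480.00 = 130.63 cm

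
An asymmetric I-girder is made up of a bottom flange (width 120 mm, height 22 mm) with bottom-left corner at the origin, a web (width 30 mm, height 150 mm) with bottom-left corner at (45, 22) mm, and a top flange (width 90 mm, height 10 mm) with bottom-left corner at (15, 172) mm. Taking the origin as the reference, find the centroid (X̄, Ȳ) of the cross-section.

Part | A | x̄ᵢ | ȳᵢ | A·x̄ᵢ | A·ȳᵢ
bottom flange | 2640.00 | 60.00 | 11.00 | 158400.00 | 29040.00
web | 4500.00 | 60.00 | 97.00 | 270000.00 | 436500.00
top flange | 900.00 | 60.00 | 177.00 | 54000.00 | 159300.00
Σ | 8040.00 |  |  | 482400.00 | 624840.00
X̄ = 482400.00 / 8040.00 = 60.00 mm
Ȳ = 624840.00 / 8040.00 = 77.72 mm

X̄ = 60.00 mm, Ȳ = 77.72 mm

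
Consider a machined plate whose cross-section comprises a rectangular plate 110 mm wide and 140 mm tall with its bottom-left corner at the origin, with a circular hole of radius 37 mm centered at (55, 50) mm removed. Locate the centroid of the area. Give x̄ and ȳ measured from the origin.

x̄ = 55.00 mm, ȳ = 77.75 mm

Part | A | x̄ᵢ | ȳᵢ | A·x̄ᵢ | A·ȳᵢ
plate | 15400.00 | 55.00 | 70.00 | 847000.00 | 1078000.00
hole | -4300.84 | 55.00 | 50.00 | -236546.22 | -215042.02
Σ | 11099.16 |  |  | 610453.78 | 862957.98
x̄ = 610453.78 / 11099.16 = 55.00 mm
ȳ = 862957.98 / 11099.16 = 77.75 mm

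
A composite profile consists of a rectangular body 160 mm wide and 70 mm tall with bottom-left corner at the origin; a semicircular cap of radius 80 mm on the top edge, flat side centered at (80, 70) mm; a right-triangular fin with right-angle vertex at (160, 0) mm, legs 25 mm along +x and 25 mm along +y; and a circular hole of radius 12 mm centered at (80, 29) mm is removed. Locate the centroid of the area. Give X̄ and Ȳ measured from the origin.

rectangular body: A = 160 × 70 = 11200.00, centroid at (80.00, 35.00).
semicircular top: A = ½π·80² = 10053.10, centroid at (80.00, 103.95).
triangular fin: A = ½·25·25 = 312.50, centroid at (168.33, 8.33).
hole: A = −π·12² = -452.39, centroid at (80.00, 29.00).
ΣA = 21113.21 mm²
ΣAX̄ = (11200.00)(80.00) + (10053.10)(80.00) + (312.50)(168.33) + (-452.39)(80.00) = 1716660.74 mm³
ΣAȲ = (11200.00)(35.00) + (10053.10)(103.95) + (312.50)(8.33) + (-452.39)(29.00) = 1426534.96 mm³
X̄ = 1716660.74 / 21113.21 = 81.31 mm
Ȳ = 1426534.96 / 21113.21 = 67.57 mm

X̄ = 81.31 mm, Ȳ = 67.57 mm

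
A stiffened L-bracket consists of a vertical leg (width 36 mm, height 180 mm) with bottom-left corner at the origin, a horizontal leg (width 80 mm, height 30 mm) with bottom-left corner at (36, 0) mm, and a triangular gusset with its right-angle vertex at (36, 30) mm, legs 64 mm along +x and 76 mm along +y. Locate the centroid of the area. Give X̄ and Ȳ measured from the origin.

vertical leg: A = 36 × 180 = 6480.00, centroid at (18.00, 90.00).
horizontal leg: A = 80 × 30 = 2400.00, centroid at (76.00, 15.00).
gusset: A = ½·64·76 = 2432.00, centroid at (57.33, 55.33).
ΣA = 11312.00 mm², ΣAX̄ = 438474.67 mm³, ΣAȲ = 753770.67 mm³.
X̄ = 438474.67/11312.00 = 38.76 mm; Ȳ = 753770.67/11312.00 = 66.63 mm.

X̄ = 38.76 mm, Ȳ = 66.63 mm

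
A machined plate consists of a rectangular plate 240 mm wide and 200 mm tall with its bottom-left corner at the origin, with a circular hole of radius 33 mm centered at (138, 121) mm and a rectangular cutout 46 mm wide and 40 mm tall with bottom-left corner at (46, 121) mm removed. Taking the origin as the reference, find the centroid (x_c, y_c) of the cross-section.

x_c = 120.75 mm, y_c = 96.55 mm

plate: A = 240 × 200 = 48000.00, centroid at (120.00, 100.00).
hole 1: A = −π·33² = -3421.19, centroid at (138.00, 121.00).
hole 2: A = −(46 × 40) = -1840.00, centroid at (69.00, 141.00).
ΣA = 42738.81 mm², ΣAx_c = 5160915.17 mm³, ΣAy_c = 4126595.48 mm³.
x_c = 5160915.17/42738.81 = 120.75 mm; y_c = 4126595.48/42738.81 = 96.55 mm.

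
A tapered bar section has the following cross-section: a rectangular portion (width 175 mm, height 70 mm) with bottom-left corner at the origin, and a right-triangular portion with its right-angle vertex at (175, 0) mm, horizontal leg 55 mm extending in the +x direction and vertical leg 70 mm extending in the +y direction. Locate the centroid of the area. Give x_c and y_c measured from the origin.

Part | A | x̄ᵢ | ȳᵢ | A·x̄ᵢ | A·ȳᵢ
rectangular portion | 12250.00 | 87.50 | 35.00 | 1071875.00 | 428750.00
triangular portion | 1925.00 | 193.33 | 23.33 | 372166.67 | 44916.67
Σ | 14175.00 |  |  | 1444041.67 | 473666.67
x_c = 1444041.67 / 14175.00 = 101.87 mm
y_c = 473666.67 / 14175.00 = 33.42 mm

x_c = 101.87 mm, y_c = 33.42 mm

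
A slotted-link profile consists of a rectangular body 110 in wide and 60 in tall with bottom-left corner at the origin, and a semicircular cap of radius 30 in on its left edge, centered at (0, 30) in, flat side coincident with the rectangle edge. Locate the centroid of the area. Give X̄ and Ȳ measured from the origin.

X̄ = 43.05 in, Ȳ = 30.00 in

rectangular body: A = 110 × 60 = 6600.00, centroid at (55.00, 30.00).
semicircular end: A = ½π·30² = 1413.72, centroid at (-12.73, 30.00).
ΣA = 8013.72 in², ΣAX̄ = 345000.00 in³, ΣAȲ = 240411.50 in³.
X̄ = 345000.00/8013.72 = 43.05 in; Ȳ = 240411.50/8013.72 = 30.00 in.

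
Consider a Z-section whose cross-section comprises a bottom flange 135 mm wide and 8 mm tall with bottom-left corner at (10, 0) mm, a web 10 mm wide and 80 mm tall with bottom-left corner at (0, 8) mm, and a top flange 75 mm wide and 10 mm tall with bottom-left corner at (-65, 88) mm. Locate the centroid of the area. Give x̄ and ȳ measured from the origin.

x̄ = 25.50 mm, ȳ = 42.76 mm

Part | A | x̄ᵢ | ȳᵢ | A·x̄ᵢ | A·ȳᵢ
bottom flange | 1080.00 | 77.50 | 4.00 | 83700.00 | 4320.00
web | 800.00 | 5.00 | 48.00 | 4000.00 | 38400.00
top flange | 750.00 | -27.50 | 93.00 | -20625.00 | 69750.00
Σ | 2630.00 |  |  | 67075.00 | 112470.00
x̄ = 67075.00 / 2630.00 = 25.50 mm
ȳ = 112470.00 / 2630.00 = 42.76 mm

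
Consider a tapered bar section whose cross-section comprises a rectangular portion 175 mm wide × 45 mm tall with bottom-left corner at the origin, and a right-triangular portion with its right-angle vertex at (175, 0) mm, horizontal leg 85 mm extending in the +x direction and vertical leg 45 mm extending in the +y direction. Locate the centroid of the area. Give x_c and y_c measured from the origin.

x_c = 110.13 mm, y_c = 21.03 mm

rectangular portion: A = 175 × 45 = 7875.00, centroid at (87.50, 22.50).
triangular portion: A = ½·85·45 = 1912.50, centroid at (203.33, 15.00).
ΣA = 9787.50 mm², ΣAx_c = 1077937.50 mm³, ΣAy_c = 205875.00 mm³.
x_c = 1077937.50/9787.50 = 110.13 mm; y_c = 205875.00/9787.50 = 21.03 mm.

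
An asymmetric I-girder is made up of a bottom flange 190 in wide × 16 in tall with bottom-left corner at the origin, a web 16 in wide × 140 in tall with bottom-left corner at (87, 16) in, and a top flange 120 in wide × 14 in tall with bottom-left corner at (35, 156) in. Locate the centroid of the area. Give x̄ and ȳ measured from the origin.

bottom flange: A = 190 × 16 = 3040.00, centroid at (95.00, 8.00).
web: A = 16 × 140 = 2240.00, centroid at (95.00, 86.00).
top flange: A = 120 × 14 = 1680.00, centroid at (95.00, 163.00).
ΣA = 6960.00 in², ΣAx̄ = 661200.00 in³, ΣAȳ = 490800.00 in³.
x̄ = 661200.00/6960.00 = 95.00 in; ȳ = 490800.00/6960.00 = 70.52 in.

x̄ = 95.00 in, ȳ = 70.52 in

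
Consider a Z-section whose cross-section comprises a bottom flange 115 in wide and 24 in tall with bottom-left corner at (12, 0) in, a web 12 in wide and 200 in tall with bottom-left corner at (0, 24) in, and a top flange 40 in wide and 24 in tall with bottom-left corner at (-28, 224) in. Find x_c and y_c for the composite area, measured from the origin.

x_c = 32.44 in, y_c = 91.06 in

bottom flange: A = 115 × 24 = 2760.00, centroid at (69.50, 12.00).
web: A = 12 × 200 = 2400.00, centroid at (6.00, 124.00).
top flange: A = 40 × 24 = 960.00, centroid at (-8.00, 236.00).
ΣA = 6120.00 in², ΣAx_c = 198540.00 in³, ΣAy_c = 557280.00 in³.
x_c = 198540.00/6120.00 = 32.44 in; y_c = 557280.00/6120.00 = 91.06 in.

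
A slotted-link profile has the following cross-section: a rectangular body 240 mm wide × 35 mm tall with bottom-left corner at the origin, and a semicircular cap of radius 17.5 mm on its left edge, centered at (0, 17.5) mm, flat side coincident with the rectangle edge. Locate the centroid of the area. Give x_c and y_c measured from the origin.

x_c = 113.10 mm, y_c = 17.50 mm

rectangular body: A = 240 × 35 = 8400.00, centroid at (120.00, 17.50).
semicircular end: A = ½π·17.5² = 481.06, centroid at (-7.43, 17.50).
ΣA = 8881.06 mm², ΣAx_c = 1004427.08 mm³, ΣAy_c = 155418.49 mm³.
x_c = 1004427.08/8881.06 = 113.10 mm; y_c = 155418.49/8881.06 = 17.50 mm.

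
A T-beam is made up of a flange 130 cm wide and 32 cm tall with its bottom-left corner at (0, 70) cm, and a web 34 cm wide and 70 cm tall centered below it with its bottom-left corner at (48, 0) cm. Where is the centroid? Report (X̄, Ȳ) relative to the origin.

X̄ = 65.00 cm, Ȳ = 67.44 cm

web: A = 34 × 70 = 2380.00, centroid at (65.00, 35.00).
flange: A = 130 × 32 = 4160.00, centroid at (65.00, 86.00).
ΣA = 6540.00 cm², ΣAX̄ = 425100.00 cm³, ΣAȲ = 441060.00 cm³.
X̄ = 425100.00/6540.00 = 65.00 cm; Ȳ = 441060.00/6540.00 = 67.44 cm.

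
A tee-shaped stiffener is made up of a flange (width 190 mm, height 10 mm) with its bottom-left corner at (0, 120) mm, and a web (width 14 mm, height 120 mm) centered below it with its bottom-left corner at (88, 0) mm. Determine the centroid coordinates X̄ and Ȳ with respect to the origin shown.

X̄ = 95.00 mm, Ȳ = 94.50 mm

Part | A | x̄ᵢ | ȳᵢ | A·x̄ᵢ | A·ȳᵢ
web | 1680.00 | 95.00 | 60.00 | 159600.00 | 100800.00
flange | 1900.00 | 95.00 | 125.00 | 180500.00 | 237500.00
Σ | 3580.00 |  |  | 340100.00 | 338300.00
X̄ = 340100.00 / 3580.00 = 95.00 mm
Ȳ = 338300.00 / 3580.00 = 94.50 mm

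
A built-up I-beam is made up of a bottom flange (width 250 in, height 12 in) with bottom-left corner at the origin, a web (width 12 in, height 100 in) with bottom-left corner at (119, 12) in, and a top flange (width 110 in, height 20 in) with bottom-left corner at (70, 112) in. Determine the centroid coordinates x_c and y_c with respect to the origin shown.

bottom flange: A = 250 × 12 = 3000.00, centroid at (125.00, 6.00).
web: A = 12 × 100 = 1200.00, centroid at (125.00, 62.00).
top flange: A = 110 × 20 = 2200.00, centroid at (125.00, 122.00).
ΣA = 6400.00 in²
ΣAx_c = (3000.00)(125.00) + (1200.00)(125.00) + (2200.00)(125.00) = 800000.00 in³
ΣAy_c = (3000.00)(6.00) + (1200.00)(62.00) + (2200.00)(122.00) = 360800.00 in³
x_c = 800000.00 / 6400.00 = 125.00 in
y_c = 360800.00 / 6400.00 = 56.38 in

x_c = 125.00 in, y_c = 56.38 in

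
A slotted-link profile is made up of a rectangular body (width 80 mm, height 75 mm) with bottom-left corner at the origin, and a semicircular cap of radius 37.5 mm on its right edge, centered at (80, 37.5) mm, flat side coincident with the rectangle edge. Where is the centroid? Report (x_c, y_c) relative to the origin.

x_c = 55.05 mm, y_c = 37.50 mm

rectangular body: A = 80 × 75 = 6000.00, centroid at (40.00, 37.50).
semicircular end: A = ½π·37.5² = 2208.93, centroid at (95.92, 37.50).
ΣA = 8208.93 mm²
ΣAx_c = (6000.00)(40.00) + (2208.93)(95.92) = 451870.84 mm³
ΣAy_c = (6000.00)(37.50) + (2208.93)(37.50) = 307834.96 mm³
x_c = 451870.84 / 8208.93 = 55.05 mm
y_c = 307834.96 / 8208.93 = 37.50 mm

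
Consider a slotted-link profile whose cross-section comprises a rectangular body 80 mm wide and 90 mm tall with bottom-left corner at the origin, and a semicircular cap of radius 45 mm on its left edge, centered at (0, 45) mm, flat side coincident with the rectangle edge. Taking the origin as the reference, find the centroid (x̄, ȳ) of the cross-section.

Part | A | x̄ᵢ | ȳᵢ | A·x̄ᵢ | A·ȳᵢ
rectangular body | 7200.00 | 40.00 | 45.00 | 288000.00 | 324000.00
semicircular end | 3180.86 | -19.10 | 45.00 | -60750.00 | 143138.82
Σ | 10380.86 |  |  | 227250.00 | 467138.82
x̄ = 227250.00 / 10380.86 = 21.89 mm
ȳ = 467138.82 / 10380.86 = 45.00 mm

x̄ = 21.89 mm, ȳ = 45.00 mm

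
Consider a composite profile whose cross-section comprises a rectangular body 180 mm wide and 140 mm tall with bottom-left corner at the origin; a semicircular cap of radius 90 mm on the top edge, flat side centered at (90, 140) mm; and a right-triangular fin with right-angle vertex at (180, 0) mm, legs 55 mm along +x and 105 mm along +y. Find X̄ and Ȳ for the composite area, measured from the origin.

Part | A | x̄ᵢ | ȳᵢ | A·x̄ᵢ | A·ȳᵢ
rectangular body | 25200.00 | 90.00 | 70.00 | 2268000.00 | 1764000.00
semicircular top | 12723.45 | 90.00 | 178.20 | 1145110.52 | 2267283.03
triangular fin | 2887.50 | 198.33 | 35.00 | 572687.50 | 101062.50
Σ | 40810.95 |  |  | 3985798.02 | 4132345.53
X̄ = 3985798.02 / 40810.95 = 97.66 mm
Ȳ = 4132345.53 / 40810.95 = 101.26 mm

X̄ = 97.66 mm, Ȳ = 101.26 mm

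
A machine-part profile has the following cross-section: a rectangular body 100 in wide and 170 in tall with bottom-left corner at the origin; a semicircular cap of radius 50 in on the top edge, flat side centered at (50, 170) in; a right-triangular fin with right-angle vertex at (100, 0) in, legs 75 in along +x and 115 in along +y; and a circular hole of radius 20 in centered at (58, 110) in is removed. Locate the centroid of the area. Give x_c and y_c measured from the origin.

Part | A | x̄ᵢ | ȳᵢ | A·x̄ᵢ | A·ȳᵢ
rectangular body | 17000.00 | 50.00 | 85.00 | 850000.00 | 1445000.00
semicircular top | 3926.99 | 50.00 | 191.22 | 196349.54 | 750921.77
triangular fin | 4312.50 | 125.00 | 38.33 | 539062.50 | 165312.50
hole | -1256.64 | 58.00 | 110.00 | -72884.95 | -138230.08
Σ | 23982.85 |  |  | 1512527.09 | 2223004.20
x_c = 1512527.09 / 23982.85 = 63.07 in
y_c = 2223004.20 / 23982.85 = 92.69 in

x_c = 63.07 in, y_c = 92.69 in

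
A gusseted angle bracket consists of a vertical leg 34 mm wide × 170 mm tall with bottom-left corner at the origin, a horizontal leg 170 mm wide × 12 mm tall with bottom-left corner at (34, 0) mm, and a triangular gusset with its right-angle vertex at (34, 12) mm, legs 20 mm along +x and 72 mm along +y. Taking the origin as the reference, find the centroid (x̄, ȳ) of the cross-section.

x̄ = 43.36 mm, ȳ = 62.00 mm

vertical leg: A = 34 × 170 = 5780.00, centroid at (17.00, 85.00).
horizontal leg: A = 170 × 12 = 2040.00, centroid at (119.00, 6.00).
gusset: A = ½·20·72 = 720.00, centroid at (40.67, 36.00).
ΣA = 8540.00 mm², ΣAx̄ = 370300.00 mm³, ΣAȳ = 529460.00 mm³.
x̄ = 370300.00/8540.00 = 43.36 mm; ȳ = 529460.00/8540.00 = 62.00 mm.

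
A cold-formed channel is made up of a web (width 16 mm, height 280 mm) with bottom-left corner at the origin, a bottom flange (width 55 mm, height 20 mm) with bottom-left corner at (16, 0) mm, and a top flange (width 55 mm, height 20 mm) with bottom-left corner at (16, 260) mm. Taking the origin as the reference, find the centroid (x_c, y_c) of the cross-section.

web: A = 16 × 280 = 4480.00, centroid at (8.00, 140.00).
bottom flange: A = 55 × 20 = 1100.00, centroid at (43.50, 10.00).
top flange: A = 55 × 20 = 1100.00, centroid at (43.50, 270.00).
ΣA = 6680.00 mm²
ΣAx_c = (4480.00)(8.00) + (1100.00)(43.50) + (1100.00)(43.50) = 131540.00 mm³
ΣAy_c = (4480.00)(140.00) + (1100.00)(10.00) + (1100.00)(270.00) = 935200.00 mm³
x_c = 131540.00 / 6680.00 = 19.69 mm
y_c = 935200.00 / 6680.00 = 140.00 mm

x_c = 19.69 mm, y_c = 140.00 mm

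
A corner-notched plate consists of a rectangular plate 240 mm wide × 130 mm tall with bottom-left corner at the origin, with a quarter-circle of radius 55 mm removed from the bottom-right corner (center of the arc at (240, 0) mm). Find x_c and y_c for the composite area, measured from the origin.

Part | A | x̄ᵢ | ȳᵢ | A·x̄ᵢ | A·ȳᵢ
plate | 31200.00 | 120.00 | 65.00 | 3744000.00 | 2028000.00
removed quarter-circle | -2375.83 | 216.66 | 23.34 | -514740.73 | -55458.33
Σ | 28824.17 |  |  | 3229259.27 | 1972541.67
x_c = 3229259.27 / 28824.17 = 112.03 mm
y_c = 1972541.67 / 28824.17 = 68.43 mm

x_c = 112.03 mm, y_c = 68.43 mm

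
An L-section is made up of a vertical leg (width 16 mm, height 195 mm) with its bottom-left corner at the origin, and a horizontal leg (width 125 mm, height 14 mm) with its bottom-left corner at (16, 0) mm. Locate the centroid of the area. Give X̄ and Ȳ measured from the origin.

X̄ = 33.33 mm, Ȳ = 64.98 mm

Part | A | x̄ᵢ | ȳᵢ | A·x̄ᵢ | A·ȳᵢ
vertical leg | 3120.00 | 8.00 | 97.50 | 24960.00 | 304200.00
horizontal leg | 1750.00 | 78.50 | 7.00 | 137375.00 | 12250.00
Σ | 4870.00 |  |  | 162335.00 | 316450.00
X̄ = 162335.00 / 4870.00 = 33.33 mm
Ȳ = 316450.00 / 4870.00 = 64.98 mm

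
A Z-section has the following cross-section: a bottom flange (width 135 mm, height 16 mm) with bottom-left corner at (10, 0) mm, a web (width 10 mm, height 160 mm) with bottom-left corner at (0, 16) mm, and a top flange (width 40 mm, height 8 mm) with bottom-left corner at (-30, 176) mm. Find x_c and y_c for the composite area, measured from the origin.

bottom flange: A = 135 × 16 = 2160.00, centroid at (77.50, 8.00).
web: A = 10 × 160 = 1600.00, centroid at (5.00, 96.00).
top flange: A = 40 × 8 = 320.00, centroid at (-10.00, 180.00).
ΣA = 4080.00 mm², ΣAx_c = 172200.00 mm³, ΣAy_c = 228480.00 mm³.
x_c = 172200.00/4080.00 = 42.21 mm; y_c = 228480.00/4080.00 = 56.00 mm.

x_c = 42.21 mm, y_c = 56.00 mm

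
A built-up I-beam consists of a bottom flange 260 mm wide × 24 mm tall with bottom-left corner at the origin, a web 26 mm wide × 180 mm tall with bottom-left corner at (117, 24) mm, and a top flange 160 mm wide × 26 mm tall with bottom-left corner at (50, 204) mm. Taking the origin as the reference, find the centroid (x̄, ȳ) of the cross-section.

Part | A | x̄ᵢ | ȳᵢ | A·x̄ᵢ | A·ȳᵢ
bottom flange | 6240.00 | 130.00 | 12.00 | 811200.00 | 74880.00
web | 4680.00 | 130.00 | 114.00 | 608400.00 | 533520.00
top flange | 4160.00 | 130.00 | 217.00 | 540800.00 | 902720.00
Σ | 15080.00 |  |  | 1960400.00 | 1511120.00
x̄ = 1960400.00 / 15080.00 = 130.00 mm
ȳ = 1511120.00 / 15080.00 = 100.21 mm

x̄ = 130.00 mm, ȳ = 100.21 mm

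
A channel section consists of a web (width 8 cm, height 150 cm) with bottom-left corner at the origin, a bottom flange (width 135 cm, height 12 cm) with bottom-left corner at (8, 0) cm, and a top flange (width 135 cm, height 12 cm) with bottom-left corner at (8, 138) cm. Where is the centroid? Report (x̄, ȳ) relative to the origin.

Part | A | x̄ᵢ | ȳᵢ | A·x̄ᵢ | A·ȳᵢ
web | 1200.00 | 4.00 | 75.00 | 4800.00 | 90000.00
bottom flange | 1620.00 | 75.50 | 6.00 | 122310.00 | 9720.00
top flange | 1620.00 | 75.50 | 144.00 | 122310.00 | 233280.00
Σ | 4440.00 |  |  | 249420.00 | 333000.00
x̄ = 249420.00 / 4440.00 = 56.18 cm
ȳ = 333000.00 / 4440.00 = 75.00 cm

x̄ = 56.18 cm, ȳ = 75.00 cm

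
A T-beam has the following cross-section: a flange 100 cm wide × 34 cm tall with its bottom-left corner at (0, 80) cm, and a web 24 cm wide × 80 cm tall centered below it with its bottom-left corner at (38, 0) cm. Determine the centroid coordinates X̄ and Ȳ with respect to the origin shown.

web: A = 24 × 80 = 1920.00, centroid at (50.00, 40.00).
flange: A = 100 × 34 = 3400.00, centroid at (50.00, 97.00).
ΣA = 5320.00 cm², ΣAX̄ = 266000.00 cm³, ΣAȲ = 406600.00 cm³.
X̄ = 266000.00/5320.00 = 50.00 cm; Ȳ = 406600.00/5320.00 = 76.43 cm.

X̄ = 50.00 cm, Ȳ = 76.43 cm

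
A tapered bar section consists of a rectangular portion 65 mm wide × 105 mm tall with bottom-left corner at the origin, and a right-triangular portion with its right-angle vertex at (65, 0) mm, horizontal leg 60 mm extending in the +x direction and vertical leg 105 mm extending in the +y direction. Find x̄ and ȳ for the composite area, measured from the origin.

Part | A | x̄ᵢ | ȳᵢ | A·x̄ᵢ | A·ȳᵢ
rectangular portion | 6825.00 | 32.50 | 52.50 | 221812.50 | 358312.50
triangular portion | 3150.00 | 85.00 | 35.00 | 267750.00 | 110250.00
Σ | 9975.00 |  |  | 489562.50 | 468562.50
x̄ = 489562.50 / 9975.00 = 49.08 mm
ȳ = 468562.50 / 9975.00 = 46.97 mm

x̄ = 49.08 mm, ȳ = 46.97 mm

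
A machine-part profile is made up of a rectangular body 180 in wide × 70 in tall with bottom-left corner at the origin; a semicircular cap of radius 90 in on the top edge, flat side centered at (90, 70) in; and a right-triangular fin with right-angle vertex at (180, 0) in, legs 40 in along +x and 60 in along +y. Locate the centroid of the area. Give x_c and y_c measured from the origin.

rectangular body: A = 180 × 70 = 12600.00, centroid at (90.00, 35.00).
semicircular top: A = ½π·90² = 12723.45, centroid at (90.00, 108.20).
triangular fin: A = ½·40·60 = 1200.00, centroid at (193.33, 20.00).
ΣA = 26523.45 in²
ΣAx_c = (12600.00)(90.00) + (12723.45)(90.00) + (1200.00)(193.33) = 2511110.52 in³
ΣAy_c = (12600.00)(35.00) + (12723.45)(108.20) + (1200.00)(20.00) = 1841641.52 in³
x_c = 2511110.52 / 26523.45 = 94.68 in
y_c = 1841641.52 / 26523.45 = 69.43 in

x_c = 94.68 in, y_c = 69.43 in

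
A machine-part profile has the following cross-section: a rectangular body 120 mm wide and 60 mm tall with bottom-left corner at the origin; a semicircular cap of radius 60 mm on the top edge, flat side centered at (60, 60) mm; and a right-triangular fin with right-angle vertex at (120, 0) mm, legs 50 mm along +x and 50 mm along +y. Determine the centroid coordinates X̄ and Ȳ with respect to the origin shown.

X̄ = 66.79 mm, Ȳ = 51.06 mm

Part | A | x̄ᵢ | ȳᵢ | A·x̄ᵢ | A·ȳᵢ
rectangular body | 7200.00 | 60.00 | 30.00 | 432000.00 | 216000.00
semicircular top | 5654.87 | 60.00 | 85.46 | 339292.01 | 483292.01
triangular fin | 1250.00 | 136.67 | 16.67 | 170833.33 | 20833.33
Σ | 14104.87 |  |  | 942125.34 | 720125.34
X̄ = 942125.34 / 14104.87 = 66.79 mm
Ȳ = 720125.34 / 14104.87 = 51.06 mm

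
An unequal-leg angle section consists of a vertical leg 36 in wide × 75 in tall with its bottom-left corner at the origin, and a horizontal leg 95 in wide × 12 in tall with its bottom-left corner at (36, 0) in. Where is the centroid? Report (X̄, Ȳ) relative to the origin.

X̄ = 37.45 in, Ȳ = 28.15 in

vertical leg: A = 36 × 75 = 2700.00, centroid at (18.00, 37.50).
horizontal leg: A = 95 × 12 = 1140.00, centroid at (83.50, 6.00).
ΣA = 3840.00 in², ΣAX̄ = 143790.00 in³, ΣAȲ = 108090.00 in³.
X̄ = 143790.00/3840.00 = 37.45 in; Ȳ = 108090.00/3840.00 = 28.15 in.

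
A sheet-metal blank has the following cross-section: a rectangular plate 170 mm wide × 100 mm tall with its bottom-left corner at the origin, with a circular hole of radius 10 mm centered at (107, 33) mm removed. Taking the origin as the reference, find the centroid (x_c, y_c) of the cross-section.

plate: A = 170 × 100 = 17000.00, centroid at (85.00, 50.00).
hole: A = −π·10² = -314.16, centroid at (107.00, 33.00).
ΣA = 16685.84 mm², ΣAx_c = 1411384.96 mm³, ΣAy_c = 839632.74 mm³.
x_c = 1411384.96/16685.84 = 84.59 mm; y_c = 839632.74/16685.84 = 50.32 mm.

x_c = 84.59 mm, y_c = 50.32 mm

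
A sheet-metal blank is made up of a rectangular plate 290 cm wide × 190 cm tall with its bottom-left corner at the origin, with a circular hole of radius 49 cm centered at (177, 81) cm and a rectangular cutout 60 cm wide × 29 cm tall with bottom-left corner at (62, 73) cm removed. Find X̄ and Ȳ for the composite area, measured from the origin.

X̄ = 141.74 cm, Ȳ = 97.59 cm

Part | A | x̄ᵢ | ȳᵢ | A·x̄ᵢ | A·ȳᵢ
plate | 55100.00 | 145.00 | 95.00 | 7989500.00 | 5234500.00
hole 1 | -7542.96 | 177.00 | 81.00 | -1335104.62 | -610980.08
hole 2 | -1740.00 | 92.00 | 87.50 | -160080.00 | -152250.00
Σ | 45817.04 |  |  | 6494315.38 | 4471269.92
X̄ = 6494315.38 / 45817.04 = 141.74 cm
Ȳ = 4471269.92 / 45817.04 = 97.59 cm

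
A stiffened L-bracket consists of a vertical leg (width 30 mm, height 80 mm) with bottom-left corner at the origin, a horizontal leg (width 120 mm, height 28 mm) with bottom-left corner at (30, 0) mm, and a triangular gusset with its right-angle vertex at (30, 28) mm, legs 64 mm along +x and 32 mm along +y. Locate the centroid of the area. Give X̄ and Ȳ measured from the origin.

vertical leg: A = 30 × 80 = 2400.00, centroid at (15.00, 40.00).
horizontal leg: A = 120 × 28 = 3360.00, centroid at (90.00, 14.00).
gusset: A = ½·64·32 = 1024.00, centroid at (51.33, 38.67).
ΣA = 6784.00 mm²
ΣAX̄ = (2400.00)(15.00) + (3360.00)(90.00) + (1024.00)(51.33) = 390965.33 mm³
ΣAȲ = (2400.00)(40.00) + (3360.00)(14.00) + (1024.00)(38.67) = 182634.67 mm³
X̄ = 390965.33 / 6784.00 = 57.63 mm
Ȳ = 182634.67 / 6784.00 = 26.92 mm

X̄ = 57.63 mm, Ȳ = 26.92 mm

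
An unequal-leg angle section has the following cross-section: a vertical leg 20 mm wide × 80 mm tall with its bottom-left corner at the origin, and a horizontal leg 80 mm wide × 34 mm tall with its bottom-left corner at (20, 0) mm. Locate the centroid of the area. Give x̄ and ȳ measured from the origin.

Part | A | x̄ᵢ | ȳᵢ | A·x̄ᵢ | A·ȳᵢ
vertical leg | 1600.00 | 10.00 | 40.00 | 16000.00 | 64000.00
horizontal leg | 2720.00 | 60.00 | 17.00 | 163200.00 | 46240.00
Σ | 4320.00 |  |  | 179200.00 | 110240.00
x̄ = 179200.00 / 4320.00 = 41.48 mm
ȳ = 110240.00 / 4320.00 = 25.52 mm

x̄ = 41.48 mm, ȳ = 25.52 mm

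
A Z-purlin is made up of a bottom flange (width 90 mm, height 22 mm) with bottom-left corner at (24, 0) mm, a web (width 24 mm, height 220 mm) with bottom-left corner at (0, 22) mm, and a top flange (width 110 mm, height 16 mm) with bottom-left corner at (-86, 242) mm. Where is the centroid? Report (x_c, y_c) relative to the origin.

bottom flange: A = 90 × 22 = 1980.00, centroid at (69.00, 11.00).
web: A = 24 × 220 = 5280.00, centroid at (12.00, 132.00).
top flange: A = 110 × 16 = 1760.00, centroid at (-31.00, 250.00).
ΣA = 9020.00 mm², ΣAx_c = 145420.00 mm³, ΣAy_c = 1158740.00 mm³.
x_c = 145420.00/9020.00 = 16.12 mm; y_c = 1158740.00/9020.00 = 128.46 mm.

x_c = 16.12 mm, y_c = 128.46 mm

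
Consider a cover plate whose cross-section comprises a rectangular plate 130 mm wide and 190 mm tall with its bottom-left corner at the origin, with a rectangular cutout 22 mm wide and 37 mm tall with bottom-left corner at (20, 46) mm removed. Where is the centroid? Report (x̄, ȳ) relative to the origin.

x̄ = 66.16 mm, ȳ = 96.04 mm

plate: A = 130 × 190 = 24700.00, centroid at (65.00, 95.00).
hole: A = −(22 × 37) = -814.00, centroid at (31.00, 64.50).
ΣA = 23886.00 mm², ΣAx̄ = 1580266.00 mm³, ΣAȳ = 2293997.00 mm³.
x̄ = 1580266.00/23886.00 = 66.16 mm; ȳ = 2293997.00/23886.00 = 96.04 mm.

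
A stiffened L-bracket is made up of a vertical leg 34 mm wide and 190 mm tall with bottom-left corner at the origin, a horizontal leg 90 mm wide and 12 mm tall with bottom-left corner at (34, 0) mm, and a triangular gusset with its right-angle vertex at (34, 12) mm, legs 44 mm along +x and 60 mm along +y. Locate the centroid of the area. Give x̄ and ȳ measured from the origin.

vertical leg: A = 34 × 190 = 6460.00, centroid at (17.00, 95.00).
horizontal leg: A = 90 × 12 = 1080.00, centroid at (79.00, 6.00).
gusset: A = ½·44·60 = 1320.00, centroid at (48.67, 32.00).
ΣA = 8860.00 mm², ΣAx̄ = 259380.00 mm³, ΣAȳ = 662420.00 mm³.
x̄ = 259380.00/8860.00 = 29.28 mm; ȳ = 662420.00/8860.00 = 74.77 mm.

x̄ = 29.28 mm, ȳ = 74.77 mm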